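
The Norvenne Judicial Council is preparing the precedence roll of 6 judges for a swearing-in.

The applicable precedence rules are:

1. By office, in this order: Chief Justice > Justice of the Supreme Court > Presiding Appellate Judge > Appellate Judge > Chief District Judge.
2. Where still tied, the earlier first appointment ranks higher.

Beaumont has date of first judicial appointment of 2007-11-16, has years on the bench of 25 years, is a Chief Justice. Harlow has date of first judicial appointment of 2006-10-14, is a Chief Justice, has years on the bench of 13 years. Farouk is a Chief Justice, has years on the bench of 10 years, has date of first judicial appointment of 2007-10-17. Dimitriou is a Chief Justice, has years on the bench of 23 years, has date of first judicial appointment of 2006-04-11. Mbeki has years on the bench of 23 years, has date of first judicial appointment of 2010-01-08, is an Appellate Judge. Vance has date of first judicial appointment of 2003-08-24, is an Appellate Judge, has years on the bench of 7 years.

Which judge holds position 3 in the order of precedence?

By office: Dimitriou, Harlow, Farouk and Beaumont (Chief Justice); then Vance and Mbeki (Appellate Judge).
Among Dimitriou, Harlow, Farouk and Beaumont, by date of first judicial appointment (earlier first): Dimitriou (2006-04-11) before Harlow (2006-10-14) before Farouk (2007-10-17) before Beaumont (2007-11-16).
Among Vance and Mbeki, by date of first judicial appointment (earlier first): Vance (2003-08-24) before Mbeki (2010-01-08).
Order: Dimitriou, Harlow, Farouk, Beaumont, Vance, Mbeki.

Farouk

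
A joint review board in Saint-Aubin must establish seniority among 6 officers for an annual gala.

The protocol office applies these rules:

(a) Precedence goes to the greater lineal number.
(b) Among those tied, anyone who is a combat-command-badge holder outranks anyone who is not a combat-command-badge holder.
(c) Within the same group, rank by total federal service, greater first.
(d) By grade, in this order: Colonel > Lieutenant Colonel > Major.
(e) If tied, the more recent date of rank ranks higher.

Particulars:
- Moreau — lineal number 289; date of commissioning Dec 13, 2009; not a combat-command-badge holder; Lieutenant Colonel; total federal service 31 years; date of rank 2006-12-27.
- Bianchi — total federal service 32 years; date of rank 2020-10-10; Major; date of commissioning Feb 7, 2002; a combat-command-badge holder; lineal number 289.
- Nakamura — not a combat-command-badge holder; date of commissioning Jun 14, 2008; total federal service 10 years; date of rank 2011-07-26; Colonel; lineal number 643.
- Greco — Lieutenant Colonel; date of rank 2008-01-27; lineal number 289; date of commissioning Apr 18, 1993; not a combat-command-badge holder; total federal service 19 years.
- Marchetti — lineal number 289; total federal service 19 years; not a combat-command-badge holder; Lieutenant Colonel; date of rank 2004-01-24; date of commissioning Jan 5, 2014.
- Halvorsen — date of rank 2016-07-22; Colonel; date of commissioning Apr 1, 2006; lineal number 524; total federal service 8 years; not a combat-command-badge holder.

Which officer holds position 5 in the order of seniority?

Greco

By lineal number (higher first): Nakamura (643); then Halvorsen (524); then Bianchi, Moreau, Greco and Marchetti (each 289).
Among Bianchi, Moreau, Greco and Marchetti, a combat-command-badge holder before not a combat-command-badge holder: Bianchi (a combat-command-badge holder) before Moreau, Greco and Marchetti (not a combat-command-badge holder).
Among Moreau, Greco and Marchetti, by total federal service (higher first): Moreau (31 years) before Greco and Marchetti (19 years).
Greco and Marchetti are each Lieutenant Colonel, so the next rule applies.
Among Greco and Marchetti, by date of rank (later first): Greco (2008-01-27) before Marchetti (2004-01-24).
Order: Nakamura, Halvorsen, Bianchi, Moreau, Greco, Marchetti.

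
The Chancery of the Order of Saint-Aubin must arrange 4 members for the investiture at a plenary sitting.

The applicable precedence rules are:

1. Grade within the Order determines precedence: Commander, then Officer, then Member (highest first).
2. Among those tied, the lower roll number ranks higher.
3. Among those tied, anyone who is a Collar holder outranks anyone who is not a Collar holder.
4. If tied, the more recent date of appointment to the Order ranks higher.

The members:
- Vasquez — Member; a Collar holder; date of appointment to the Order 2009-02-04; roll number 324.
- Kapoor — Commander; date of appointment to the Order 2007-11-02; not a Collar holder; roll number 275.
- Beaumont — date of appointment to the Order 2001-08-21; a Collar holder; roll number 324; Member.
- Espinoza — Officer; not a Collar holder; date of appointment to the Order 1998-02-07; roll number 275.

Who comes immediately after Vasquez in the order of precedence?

Beaumont

By grade within the Order: Kapoor (Commander); then Espinoza (Officer); then Vasquez and Beaumont (Member).
Vasquez and Beaumont both have roll number 324, so the next rule applies.
Vasquez and Beaumont are each a Collar holder, so the next rule applies.
Among Vasquez and Beaumont, by date of appointment to the Order (later first): Vasquez (2009-02-04) before Beaumont (2001-08-21).
Order: Kapoor, Espinoza, Vasquez, Beaumont.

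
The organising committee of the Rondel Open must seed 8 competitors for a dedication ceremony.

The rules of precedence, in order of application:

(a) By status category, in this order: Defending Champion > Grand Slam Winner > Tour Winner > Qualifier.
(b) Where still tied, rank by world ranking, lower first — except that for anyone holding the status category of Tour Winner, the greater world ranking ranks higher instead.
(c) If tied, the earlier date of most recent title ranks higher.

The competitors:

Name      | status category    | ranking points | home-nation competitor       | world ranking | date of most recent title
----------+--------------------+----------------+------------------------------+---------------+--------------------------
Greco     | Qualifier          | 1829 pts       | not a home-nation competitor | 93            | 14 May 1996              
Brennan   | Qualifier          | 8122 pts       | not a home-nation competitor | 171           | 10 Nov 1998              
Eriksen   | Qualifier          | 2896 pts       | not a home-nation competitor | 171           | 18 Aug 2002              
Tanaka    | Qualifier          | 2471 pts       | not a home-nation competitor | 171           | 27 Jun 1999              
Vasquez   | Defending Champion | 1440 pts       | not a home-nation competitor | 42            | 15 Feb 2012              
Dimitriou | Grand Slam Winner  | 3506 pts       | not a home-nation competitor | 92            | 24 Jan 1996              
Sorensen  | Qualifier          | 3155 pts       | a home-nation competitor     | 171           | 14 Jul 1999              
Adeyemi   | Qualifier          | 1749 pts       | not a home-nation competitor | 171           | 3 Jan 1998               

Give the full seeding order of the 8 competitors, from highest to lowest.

By status category: Vasquez (Defending Champion); then Dimitriou (Grand Slam Winner); then Greco, Adeyemi, Brennan, Tanaka, Sorensen and Eriksen (Qualifier).
Among Greco, Adeyemi, Brennan, Tanaka, Sorensen and Eriksen, by world ranking (lower first): Greco (93) before Adeyemi, Brennan, Tanaka, Sorensen and Eriksen (171).
Among Adeyemi, Brennan, Tanaka, Sorensen and Eriksen, by date of most recent title (earlier first): Adeyemi (3 Jan 1998) before Brennan (10 Nov 1998) before Tanaka (27 Jun 1999) before Sorensen (14 Jul 1999) before Eriksen (18 Aug 2002).
Full order: Vasquez, Dimitriou, Greco, Adeyemi, Brennan, Tanaka, Sorensen, Eriksen.

Vasquez, Dimitriou, Greco, Adeyemi, Brennan, Tanaka, Sorensen, Eriksen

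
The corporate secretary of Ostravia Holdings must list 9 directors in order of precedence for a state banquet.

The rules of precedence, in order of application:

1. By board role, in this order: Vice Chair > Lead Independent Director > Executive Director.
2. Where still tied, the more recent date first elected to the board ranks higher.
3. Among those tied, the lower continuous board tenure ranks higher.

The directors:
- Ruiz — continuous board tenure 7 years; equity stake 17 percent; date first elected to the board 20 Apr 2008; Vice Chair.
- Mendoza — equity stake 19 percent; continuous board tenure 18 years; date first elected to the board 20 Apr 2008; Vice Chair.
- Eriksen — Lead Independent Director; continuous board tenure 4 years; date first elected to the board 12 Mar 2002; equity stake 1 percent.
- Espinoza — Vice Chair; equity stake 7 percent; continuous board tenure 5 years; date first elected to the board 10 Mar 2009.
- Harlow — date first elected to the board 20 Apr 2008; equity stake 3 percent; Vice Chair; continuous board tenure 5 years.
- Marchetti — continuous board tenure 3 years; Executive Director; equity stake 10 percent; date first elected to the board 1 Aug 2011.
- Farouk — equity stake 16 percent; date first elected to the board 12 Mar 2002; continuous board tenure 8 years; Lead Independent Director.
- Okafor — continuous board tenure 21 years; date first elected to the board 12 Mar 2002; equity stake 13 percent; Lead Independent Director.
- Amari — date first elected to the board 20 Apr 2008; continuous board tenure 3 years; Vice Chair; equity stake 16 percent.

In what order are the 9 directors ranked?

Espinoza, Amari, Harlow, Ruiz, Mendoza, Eriksen, Farouk, Okafor, Marchetti

By board role: Espinoza, Amari, Harlow, Ruiz and Mendoza (Vice Chair); then Eriksen, Farouk and Okafor (Lead Independent Director); then Marchetti (Executive Director).
Among Espinoza, Amari, Harlow, Ruiz and Mendoza, by date first elected to the board (later first): Espinoza (10 Mar 2009) before Amari, Harlow, Ruiz and Mendoza (20 Apr 2008).
Among Amari, Harlow, Ruiz and Mendoza, by continuous board tenure (lower first): Amari (3 years) before Harlow (5 years) before Ruiz (7 years) before Mendoza (18 years).
Eriksen, Farouk and Okafor all have date first elected to the board 12 Mar 2002, so the next rule applies.
Among Eriksen, Farouk and Okafor, by continuous board tenure (lower first): Eriksen (4 years) before Farouk (8 years) before Okafor (21 years).
Full order: Espinoza, Amari, Harlow, Ruiz, Mendoza, Eriksen, Farouk, Okafor, Marchetti.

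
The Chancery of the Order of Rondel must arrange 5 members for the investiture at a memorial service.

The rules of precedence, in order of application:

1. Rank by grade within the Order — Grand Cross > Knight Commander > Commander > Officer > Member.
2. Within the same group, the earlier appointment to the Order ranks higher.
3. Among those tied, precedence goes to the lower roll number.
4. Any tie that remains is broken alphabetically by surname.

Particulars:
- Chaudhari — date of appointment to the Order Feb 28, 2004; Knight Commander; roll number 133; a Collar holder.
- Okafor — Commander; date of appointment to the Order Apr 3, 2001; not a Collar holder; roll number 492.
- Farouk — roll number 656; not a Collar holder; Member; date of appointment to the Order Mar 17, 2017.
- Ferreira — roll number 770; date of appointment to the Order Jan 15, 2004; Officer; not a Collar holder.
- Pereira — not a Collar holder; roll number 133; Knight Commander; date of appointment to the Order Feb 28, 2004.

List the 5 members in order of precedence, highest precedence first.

By grade within the Order: Chaudhari and Pereira (Knight Commander); then Okafor (Commander); then Ferreira (Officer); then Farouk (Member).
Chaudhari and Pereira both have date of appointment to the Order Feb 28, 2004, so the next rule applies.
Chaudhari and Pereira both have roll number 133, so the next rule applies.
Among Chaudhari and Pereira, alphabetically by surname: Chaudhari before Pereira.
Full order: Chaudhari, Pereira, Okafor, Ferreira, Farouk.

Chaudhari, Pereira, Okafor, Ferreira, Farouk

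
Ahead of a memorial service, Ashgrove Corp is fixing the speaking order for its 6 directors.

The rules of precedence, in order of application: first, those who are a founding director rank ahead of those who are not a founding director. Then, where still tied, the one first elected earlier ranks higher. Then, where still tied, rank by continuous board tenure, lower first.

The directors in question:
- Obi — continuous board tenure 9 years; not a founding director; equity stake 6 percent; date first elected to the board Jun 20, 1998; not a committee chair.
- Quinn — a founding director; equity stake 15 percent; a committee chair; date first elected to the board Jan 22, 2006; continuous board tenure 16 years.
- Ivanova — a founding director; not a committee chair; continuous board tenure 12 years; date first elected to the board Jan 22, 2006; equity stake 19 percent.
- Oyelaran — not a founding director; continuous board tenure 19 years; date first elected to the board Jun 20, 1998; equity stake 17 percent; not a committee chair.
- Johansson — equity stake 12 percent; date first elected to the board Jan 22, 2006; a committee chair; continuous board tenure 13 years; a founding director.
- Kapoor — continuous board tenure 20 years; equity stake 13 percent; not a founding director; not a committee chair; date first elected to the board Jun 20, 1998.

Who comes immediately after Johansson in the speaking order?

Quinn

By the first rule: Ivanova, Johansson and Quinn (each a founding director); then Obi, Oyelaran and Kapoor (each not a founding director).
Ivanova, Johansson and Quinn all have date first elected to the board Jan 22, 2006, so the next rule applies.
Among Ivanova, Johansson and Quinn, by continuous board tenure (lower first): Ivanova (12 years) before Johansson (13 years) before Quinn (16 years).
Obi, Oyelaran and Kapoor all have date first elected to the board Jun 20, 1998, so the next rule applies.
Among Obi, Oyelaran and Kapoor, by continuous board tenure (lower first): Obi (9 years) before Oyelaran (19 years) before Kapoor (20 years).
Order: Ivanova, Johansson, Quinn, Obi, Oyelaran, Kapoor.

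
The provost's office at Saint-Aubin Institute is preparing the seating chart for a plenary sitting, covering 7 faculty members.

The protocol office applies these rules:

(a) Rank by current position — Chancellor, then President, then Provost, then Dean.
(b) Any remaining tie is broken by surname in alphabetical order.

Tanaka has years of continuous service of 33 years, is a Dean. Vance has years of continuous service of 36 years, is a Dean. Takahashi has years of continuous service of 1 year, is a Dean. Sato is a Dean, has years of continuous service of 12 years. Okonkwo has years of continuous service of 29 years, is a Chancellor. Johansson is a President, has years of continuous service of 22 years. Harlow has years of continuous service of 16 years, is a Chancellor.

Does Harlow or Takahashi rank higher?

By current position: Harlow and Okonkwo (Chancellor); then Johansson (President); then Sato, Takahashi, Tanaka and Vance (Dean).
Among Harlow and Okonkwo, alphabetically by surname: Harlow before Okonkwo.
Among Sato, Takahashi, Tanaka and Vance, alphabetically by surname: Sato before Takahashi before Tanaka before Vance.
So Harlow takes precedence.

Harlow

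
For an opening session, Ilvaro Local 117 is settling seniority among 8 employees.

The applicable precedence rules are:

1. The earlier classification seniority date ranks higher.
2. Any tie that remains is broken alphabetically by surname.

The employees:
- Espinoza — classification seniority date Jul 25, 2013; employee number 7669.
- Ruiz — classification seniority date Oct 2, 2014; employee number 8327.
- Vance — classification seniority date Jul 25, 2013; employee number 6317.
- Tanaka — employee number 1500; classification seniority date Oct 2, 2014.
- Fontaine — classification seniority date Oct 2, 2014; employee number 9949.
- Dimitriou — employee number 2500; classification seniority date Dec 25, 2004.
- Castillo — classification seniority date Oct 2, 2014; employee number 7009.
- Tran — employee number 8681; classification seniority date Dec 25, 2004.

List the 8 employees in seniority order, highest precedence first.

By classification seniority date (earlier first): Dimitriou and Tran (both Dec 25, 2004); then Espinoza and Vance (both Jul 25, 2013); then Castillo, Fontaine, Ruiz and Tanaka (each Oct 2, 2014).
Among Dimitriou and Tran, alphabetically by surname: Dimitriou before Tran.
Among Espinoza and Vance, alphabetically by surname: Espinoza before Vance.
Among Castillo, Fontaine, Ruiz and Tanaka, alphabetically by surname: Castillo before Fontaine before Ruiz before Tanaka.
Full order: Dimitriou, Tran, Espinoza, Vance, Castillo, Fontaine, Ruiz, Tanaka.

Dimitriou, Tran, Espinoza, Vance, Castillo, Fontaine, Ruiz, Tanaka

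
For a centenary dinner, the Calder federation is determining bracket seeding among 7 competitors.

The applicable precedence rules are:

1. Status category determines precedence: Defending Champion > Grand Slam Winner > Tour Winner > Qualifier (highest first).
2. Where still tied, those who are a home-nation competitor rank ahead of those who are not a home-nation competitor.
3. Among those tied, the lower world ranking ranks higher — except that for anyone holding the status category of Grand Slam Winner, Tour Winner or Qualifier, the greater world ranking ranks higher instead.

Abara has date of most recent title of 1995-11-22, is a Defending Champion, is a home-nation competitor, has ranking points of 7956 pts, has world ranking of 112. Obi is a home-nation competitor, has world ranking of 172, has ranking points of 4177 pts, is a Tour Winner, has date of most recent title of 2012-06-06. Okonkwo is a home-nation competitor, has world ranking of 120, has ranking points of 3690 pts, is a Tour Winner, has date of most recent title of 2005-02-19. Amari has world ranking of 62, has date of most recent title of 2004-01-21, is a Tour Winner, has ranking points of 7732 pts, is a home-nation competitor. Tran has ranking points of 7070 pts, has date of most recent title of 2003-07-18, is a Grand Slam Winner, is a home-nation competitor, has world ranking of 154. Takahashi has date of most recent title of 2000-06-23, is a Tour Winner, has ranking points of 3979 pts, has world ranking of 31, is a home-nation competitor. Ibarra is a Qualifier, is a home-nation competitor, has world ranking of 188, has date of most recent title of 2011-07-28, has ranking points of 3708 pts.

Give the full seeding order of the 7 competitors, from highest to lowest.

Abara, Tran, Obi, Okonkwo, Amari, Takahashi, Ibarra

By status category: Abara (Defending Champion); then Tran (Grand Slam Winner); then Obi, Okonkwo, Amari and Takahashi (Tour Winner); then Ibarra (Qualifier).
Obi, Okonkwo, Amari and Takahashi are each a home-nation competitor, so the next rule applies.
Among Obi, Okonkwo, Amari and Takahashi, by world ranking (higher first) (reversed rule for this group): Obi (172) before Okonkwo (120) before Amari (62) before Takahashi (31).
Full order: Abara, Tran, Obi, Okonkwo, Amari, Takahashi, Ibarra.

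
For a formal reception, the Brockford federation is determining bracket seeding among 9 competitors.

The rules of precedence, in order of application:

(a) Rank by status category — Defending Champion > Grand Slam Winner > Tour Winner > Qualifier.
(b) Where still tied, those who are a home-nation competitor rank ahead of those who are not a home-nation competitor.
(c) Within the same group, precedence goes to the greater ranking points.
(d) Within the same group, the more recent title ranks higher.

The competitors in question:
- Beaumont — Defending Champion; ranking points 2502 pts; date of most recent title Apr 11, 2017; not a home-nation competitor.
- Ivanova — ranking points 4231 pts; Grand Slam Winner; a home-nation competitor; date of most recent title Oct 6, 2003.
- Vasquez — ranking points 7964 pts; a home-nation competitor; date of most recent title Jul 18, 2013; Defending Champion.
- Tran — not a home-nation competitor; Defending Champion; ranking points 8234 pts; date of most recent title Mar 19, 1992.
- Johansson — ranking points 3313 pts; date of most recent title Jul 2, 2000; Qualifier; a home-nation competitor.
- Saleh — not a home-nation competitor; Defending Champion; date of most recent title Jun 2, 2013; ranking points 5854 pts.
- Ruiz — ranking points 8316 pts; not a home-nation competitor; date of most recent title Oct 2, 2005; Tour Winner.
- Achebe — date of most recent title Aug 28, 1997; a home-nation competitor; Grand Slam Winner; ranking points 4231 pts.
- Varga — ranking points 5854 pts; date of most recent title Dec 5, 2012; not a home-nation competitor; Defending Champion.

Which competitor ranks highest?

By status category: Vasquez, Tran, Saleh, Varga and Beaumont (Defending Champion); then Ivanova and Achebe (Grand Slam Winner); then Ruiz (Tour Winner); then Johansson (Qualifier).
Among Vasquez, Tran, Saleh, Varga and Beaumont, a home-nation competitor before not a home-nation competitor: Vasquez (a home-nation competitor) before Tran, Saleh, Varga and Beaumont (not a home-nation competitor).
Among Tran, Saleh, Varga and Beaumont, by ranking points (higher first): Tran (8234 pts) before Saleh and Varga (5854 pts) before Beaumont (2502 pts).
Among Saleh and Varga, by date of most recent title (later first): Saleh (Jun 2, 2013) before Varga (Dec 5, 2012).
Ivanova and Achebe are each a home-nation competitor, so the next rule applies.
Ivanova and Achebe both have ranking points 4231 pts, so the next rule applies.
Among Ivanova and Achebe, by date of most recent title (later first): Ivanova (Oct 6, 2003) before Achebe (Aug 28, 1997).
Order: Vasquez, Tran, Saleh, Varga, Beaumont, Ivanova, Achebe, Ruiz, Johansson.

Vasquez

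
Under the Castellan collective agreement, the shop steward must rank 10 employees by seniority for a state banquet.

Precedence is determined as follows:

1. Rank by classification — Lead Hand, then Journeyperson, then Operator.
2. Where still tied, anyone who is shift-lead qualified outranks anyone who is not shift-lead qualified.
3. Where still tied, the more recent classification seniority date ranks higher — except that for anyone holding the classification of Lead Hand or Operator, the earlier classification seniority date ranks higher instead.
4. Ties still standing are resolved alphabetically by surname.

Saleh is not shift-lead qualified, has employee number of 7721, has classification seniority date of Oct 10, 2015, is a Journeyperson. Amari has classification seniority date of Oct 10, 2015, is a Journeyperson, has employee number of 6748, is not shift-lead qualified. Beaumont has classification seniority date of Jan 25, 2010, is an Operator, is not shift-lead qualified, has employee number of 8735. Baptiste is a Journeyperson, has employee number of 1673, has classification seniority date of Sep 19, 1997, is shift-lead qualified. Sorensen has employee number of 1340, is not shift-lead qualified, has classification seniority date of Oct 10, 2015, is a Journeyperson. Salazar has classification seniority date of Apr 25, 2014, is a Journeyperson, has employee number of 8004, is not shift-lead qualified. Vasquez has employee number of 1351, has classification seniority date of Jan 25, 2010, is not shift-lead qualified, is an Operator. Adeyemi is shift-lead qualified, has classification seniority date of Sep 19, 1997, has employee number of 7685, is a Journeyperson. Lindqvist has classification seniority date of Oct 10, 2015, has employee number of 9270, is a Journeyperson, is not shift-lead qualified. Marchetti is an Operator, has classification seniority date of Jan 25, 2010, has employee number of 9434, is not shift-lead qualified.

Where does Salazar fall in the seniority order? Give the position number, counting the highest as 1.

7

By classification: Adeyemi, Baptiste, Amari, Lindqvist, Saleh, Sorensen and Salazar (Journeyperson); then Beaumont, Marchetti and Vasquez (Operator).
Among Adeyemi, Baptiste, Amari, Lindqvist, Saleh, Sorensen and Salazar, shift-lead qualified before not shift-lead qualified: Adeyemi and Baptiste (shift-lead qualified) before Amari, Lindqvist, Saleh, Sorensen and Salazar (not shift-lead qualified).
Adeyemi and Baptiste both have classification seniority date Sep 19, 1997, so the next rule applies.
Among Adeyemi and Baptiste, alphabetically by surname: Adeyemi before Baptiste.
Among Amari, Lindqvist, Saleh, Sorensen and Salazar, by classification seniority date (later first): Amari, Lindqvist, Saleh and Sorensen (Oct 10, 2015) before Salazar (Apr 25, 2014).
Among Amari, Lindqvist, Saleh and Sorensen, alphabetically by surname: Amari before Lindqvist before Saleh before Sorensen.
Beaumont, Marchetti and Vasquez are each not shift-lead qualified, so the next rule applies.
Beaumont, Marchetti and Vasquez all have classification seniority date Jan 25, 2010, so the next rule applies.
Among Beaumont, Marchetti and Vasquez, alphabetically by surname: Beaumont before Marchetti before Vasquez.
Order: Adeyemi, Baptiste, Amari, Lindqvist, Saleh, Sorensen, Salazar, Beaumont, Marchetti, Vasquez. So position 7.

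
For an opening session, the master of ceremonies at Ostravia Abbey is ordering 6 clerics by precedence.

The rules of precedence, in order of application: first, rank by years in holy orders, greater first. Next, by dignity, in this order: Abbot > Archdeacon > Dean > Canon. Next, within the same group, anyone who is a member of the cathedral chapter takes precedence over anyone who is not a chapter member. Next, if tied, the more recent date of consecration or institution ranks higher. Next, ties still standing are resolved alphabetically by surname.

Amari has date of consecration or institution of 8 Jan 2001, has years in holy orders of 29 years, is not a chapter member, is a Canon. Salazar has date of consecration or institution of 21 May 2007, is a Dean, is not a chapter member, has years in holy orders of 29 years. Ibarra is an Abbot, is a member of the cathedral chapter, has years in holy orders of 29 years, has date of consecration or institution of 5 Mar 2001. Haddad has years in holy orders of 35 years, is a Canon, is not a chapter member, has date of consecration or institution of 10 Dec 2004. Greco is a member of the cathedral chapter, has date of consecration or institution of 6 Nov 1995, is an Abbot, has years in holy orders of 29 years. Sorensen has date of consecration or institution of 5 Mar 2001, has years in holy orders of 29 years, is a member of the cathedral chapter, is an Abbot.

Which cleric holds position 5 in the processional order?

Salazar

By years in holy orders (higher first): Haddad (35 years); then Ibarra, Sorensen, Greco, Salazar and Amari (each 29 years).
Among Ibarra, Sorensen, Greco, Salazar and Amari, by dignity: Ibarra, Sorensen and Greco (Abbot) before Salazar (Dean) before Amari (Canon).
Ibarra, Sorensen and Greco are each a member of the cathedral chapter, so the next rule applies.
Among Ibarra, Sorensen and Greco, by date of consecration or institution (later first): Ibarra and Sorensen (5 Mar 2001) before Greco (6 Nov 1995).
Among Ibarra and Sorensen, alphabetically by surname: Ibarra before Sorensen.
Order: Haddad, Ibarra, Sorensen, Greco, Salazar, Amari.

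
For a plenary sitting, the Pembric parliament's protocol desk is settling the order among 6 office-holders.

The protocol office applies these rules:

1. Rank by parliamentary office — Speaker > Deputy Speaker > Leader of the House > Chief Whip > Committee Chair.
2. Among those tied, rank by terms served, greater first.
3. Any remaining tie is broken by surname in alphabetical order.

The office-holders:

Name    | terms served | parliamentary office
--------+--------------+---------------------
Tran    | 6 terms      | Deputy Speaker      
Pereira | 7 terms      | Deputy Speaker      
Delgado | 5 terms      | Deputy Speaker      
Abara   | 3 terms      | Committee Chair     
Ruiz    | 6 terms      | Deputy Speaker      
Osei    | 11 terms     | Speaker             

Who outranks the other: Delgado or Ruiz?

By parliamentary office: Osei (Speaker); then Pereira, Ruiz, Tran and Delgado (Deputy Speaker); then Abara (Committee Chair).
Among Pereira, Ruiz, Tran and Delgado, by terms served (higher first): Pereira (7 terms) before Ruiz and Tran (6 terms) before Delgado (5 terms).
Among Ruiz and Tran, alphabetically by surname: Ruiz before Tran.
So Ruiz takes precedence.

Ruiz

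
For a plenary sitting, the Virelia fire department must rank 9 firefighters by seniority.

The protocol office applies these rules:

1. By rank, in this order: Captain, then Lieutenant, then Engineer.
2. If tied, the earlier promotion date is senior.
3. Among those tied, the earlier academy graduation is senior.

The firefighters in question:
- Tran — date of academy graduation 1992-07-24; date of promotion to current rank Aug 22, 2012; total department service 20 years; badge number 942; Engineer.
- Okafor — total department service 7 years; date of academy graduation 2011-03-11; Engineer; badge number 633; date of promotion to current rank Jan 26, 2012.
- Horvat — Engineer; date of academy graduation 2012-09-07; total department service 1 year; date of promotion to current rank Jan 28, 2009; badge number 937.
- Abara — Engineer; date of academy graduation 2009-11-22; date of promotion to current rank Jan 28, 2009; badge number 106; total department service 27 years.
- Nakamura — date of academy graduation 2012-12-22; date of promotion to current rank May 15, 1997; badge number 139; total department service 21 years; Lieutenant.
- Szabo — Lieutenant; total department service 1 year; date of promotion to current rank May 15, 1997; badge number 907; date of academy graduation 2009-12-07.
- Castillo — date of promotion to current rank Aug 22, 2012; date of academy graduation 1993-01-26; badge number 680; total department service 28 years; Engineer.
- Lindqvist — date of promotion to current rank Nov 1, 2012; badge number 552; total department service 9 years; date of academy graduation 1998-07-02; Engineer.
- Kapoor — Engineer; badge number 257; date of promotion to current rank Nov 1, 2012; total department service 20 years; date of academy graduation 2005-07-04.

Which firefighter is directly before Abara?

Nakamura

By rank: Szabo and Nakamura (Lieutenant); then Abara, Horvat, Okafor, Tran, Castillo, Lindqvist and Kapoor (Engineer).
Szabo and Nakamura both have date of promotion to current rank May 15, 1997, so the next rule applies.
Among Szabo and Nakamura, by date of academy graduation (earlier first): Szabo (2009-12-07) before Nakamura (2012-12-22).
Among Abara, Horvat, Okafor, Tran, Castillo, Lindqvist and Kapoor, by date of promotion to current rank (earlier first): Abara and Horvat (Jan 28, 2009) before Okafor (Jan 26, 2012) before Tran and Castillo (Aug 22, 2012) before Lindqvist and Kapoor (Nov 1, 2012).
Among Abara and Horvat, by date of academy graduation (earlier first): Abara (2009-11-22) before Horvat (2012-09-07).
Among Tran and Castillo, by date of academy graduation (earlier first): Tran (1992-07-24) before Castillo (1993-01-26).
Among Lindqvist and Kapoor, by date of academy graduation (earlier first): Lindqvist (1998-07-02) before Kapoor (2005-07-04).
Order: Szabo, Nakamura, Abara, Horvat, Okafor, Tran, Castillo, Lindqvist, Kapoor.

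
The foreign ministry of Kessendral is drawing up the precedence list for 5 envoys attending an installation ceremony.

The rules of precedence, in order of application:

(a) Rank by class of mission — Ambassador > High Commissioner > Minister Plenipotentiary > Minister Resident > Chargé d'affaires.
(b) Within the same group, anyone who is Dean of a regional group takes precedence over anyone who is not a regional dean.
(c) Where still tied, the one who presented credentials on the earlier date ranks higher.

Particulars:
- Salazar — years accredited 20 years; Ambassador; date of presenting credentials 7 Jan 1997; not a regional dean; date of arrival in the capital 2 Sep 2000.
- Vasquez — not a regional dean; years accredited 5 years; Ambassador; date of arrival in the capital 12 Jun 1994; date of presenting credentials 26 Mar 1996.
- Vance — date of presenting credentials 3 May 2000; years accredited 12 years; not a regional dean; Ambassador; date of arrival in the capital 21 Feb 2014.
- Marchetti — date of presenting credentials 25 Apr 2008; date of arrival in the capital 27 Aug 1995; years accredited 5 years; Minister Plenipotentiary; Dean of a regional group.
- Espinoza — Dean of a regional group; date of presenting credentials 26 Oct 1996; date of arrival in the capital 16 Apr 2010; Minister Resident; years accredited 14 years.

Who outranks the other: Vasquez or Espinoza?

Vasquez

By class of mission: Vasquez, Salazar and Vance (Ambassador); then Marchetti (Minister Plenipotentiary); then Espinoza (Minister Resident).
Vasquez, Salazar and Vance are each not a regional dean, so the next rule applies.
Among Vasquez, Salazar and Vance, by date of presenting credentials (earlier first): Vasquez (26 Mar 1996) before Salazar (7 Jan 1997) before Vance (3 May 2000).
So Vasquez takes precedence.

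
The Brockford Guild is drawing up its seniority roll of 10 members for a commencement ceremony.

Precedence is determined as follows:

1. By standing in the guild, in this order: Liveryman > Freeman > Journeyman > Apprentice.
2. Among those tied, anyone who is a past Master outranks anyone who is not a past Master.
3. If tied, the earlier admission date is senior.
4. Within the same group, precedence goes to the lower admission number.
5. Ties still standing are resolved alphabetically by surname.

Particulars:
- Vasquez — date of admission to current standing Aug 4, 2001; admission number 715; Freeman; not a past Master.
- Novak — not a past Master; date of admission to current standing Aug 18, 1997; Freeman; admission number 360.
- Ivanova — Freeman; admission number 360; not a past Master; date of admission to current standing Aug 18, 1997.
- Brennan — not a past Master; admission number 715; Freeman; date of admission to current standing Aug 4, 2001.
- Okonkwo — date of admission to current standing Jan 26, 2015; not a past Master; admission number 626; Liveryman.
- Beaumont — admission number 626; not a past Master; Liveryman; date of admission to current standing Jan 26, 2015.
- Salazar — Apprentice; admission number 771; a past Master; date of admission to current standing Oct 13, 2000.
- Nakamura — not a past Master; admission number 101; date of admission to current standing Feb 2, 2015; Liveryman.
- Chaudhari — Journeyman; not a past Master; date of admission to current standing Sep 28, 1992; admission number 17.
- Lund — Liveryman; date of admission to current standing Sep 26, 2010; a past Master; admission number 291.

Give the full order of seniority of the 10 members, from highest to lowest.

By standing in the guild: Lund, Beaumont, Okonkwo and Nakamura (Liveryman); then Ivanova, Novak, Brennan and Vasquez (Freeman); then Chaudhari (Journeyman); then Salazar (Apprentice).
Among Lund, Beaumont, Okonkwo and Nakamura, a past Master before not a past Master: Lund (a past Master) before Beaumont, Okonkwo and Nakamura (not a past Master).
Among Beaumont, Okonkwo and Nakamura, by date of admission to current standing (earlier first): Beaumont and Okonkwo (Jan 26, 2015) before Nakamura (Feb 2, 2015).
Beaumont and Okonkwo both have admission number 626, so the next rule applies.
Among Beaumont and Okonkwo, alphabetically by surname: Beaumont before Okonkwo.
Ivanova, Novak, Brennan and Vasquez are each not a past Master, so the next rule applies.
Among Ivanova, Novak, Brennan and Vasquez, by date of admission to current standing (earlier first): Ivanova and Novak (Aug 18, 1997) before Brennan and Vasquez (Aug 4, 2001).
Ivanova and Novak both have admission number 360, so the next rule applies.
Among Ivanova and Novak, alphabetically by surname: Ivanova before Novak.
Brennan and Vasquez both have admission number 715, so the next rule applies.
Among Brennan and Vasquez, alphabetically by surname: Brennan before Vasquez.
Full order: Lund, Beaumont, Okonkwo, Nakamura, Ivanova, Novak, Brennan, Vasquez, Chaudhari, Salazar.

Lund, Beaumont, Okonkwo, Nakamura, Ivanova, Novak, Brennan, Vasquez, Chaudhari, Salazar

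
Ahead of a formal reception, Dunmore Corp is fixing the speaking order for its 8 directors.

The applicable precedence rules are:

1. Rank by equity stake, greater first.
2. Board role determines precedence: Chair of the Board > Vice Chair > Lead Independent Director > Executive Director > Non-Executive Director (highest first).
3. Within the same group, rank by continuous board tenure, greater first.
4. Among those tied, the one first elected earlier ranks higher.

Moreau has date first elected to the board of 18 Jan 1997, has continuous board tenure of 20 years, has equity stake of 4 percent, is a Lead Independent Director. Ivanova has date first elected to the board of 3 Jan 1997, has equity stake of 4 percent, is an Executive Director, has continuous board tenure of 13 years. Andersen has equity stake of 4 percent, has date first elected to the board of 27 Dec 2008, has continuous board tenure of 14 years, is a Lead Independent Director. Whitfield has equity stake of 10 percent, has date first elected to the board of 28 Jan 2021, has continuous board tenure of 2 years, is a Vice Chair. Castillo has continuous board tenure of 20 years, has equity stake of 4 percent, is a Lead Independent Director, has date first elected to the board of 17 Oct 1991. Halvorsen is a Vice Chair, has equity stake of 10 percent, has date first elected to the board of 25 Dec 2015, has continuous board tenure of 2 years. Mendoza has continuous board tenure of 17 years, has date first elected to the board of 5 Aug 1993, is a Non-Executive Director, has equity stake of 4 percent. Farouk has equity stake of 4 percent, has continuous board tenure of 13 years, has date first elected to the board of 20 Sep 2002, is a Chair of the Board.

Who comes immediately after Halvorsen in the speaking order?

By equity stake (higher first): Halvorsen and Whitfield (both 10 percent); then Farouk, Castillo, Moreau, Andersen, Ivanova and Mendoza (each 4 percent).
Halvorsen and Whitfield are each Vice Chair, so the next rule applies.
Halvorsen and Whitfield both have continuous board tenure 2 years, so the next rule applies.
Among Halvorsen and Whitfield, by date first elected to the board (earlier first): Halvorsen (25 Dec 2015) before Whitfield (28 Jan 2021).
Among Farouk, Castillo, Moreau, Andersen, Ivanova and Mendoza, by board role: Farouk (Chair of the Board) before Castillo, Moreau and Andersen (Lead Independent Director) before Ivanova (Executive Director) before Mendoza (Non-Executive Director).
Among Castillo, Moreau and Andersen, by continuous board tenure (higher first): Castillo and Moreau (20 years) before Andersen (14 years).
Among Castillo and Moreau, by date first elected to the board (earlier first): Castillo (17 Oct 1991) before Moreau (18 Jan 1997).
Order: Halvorsen, Whitfield, Farouk, Castillo, Moreau, Andersen, Ivanova, Mendoza.

Whitfield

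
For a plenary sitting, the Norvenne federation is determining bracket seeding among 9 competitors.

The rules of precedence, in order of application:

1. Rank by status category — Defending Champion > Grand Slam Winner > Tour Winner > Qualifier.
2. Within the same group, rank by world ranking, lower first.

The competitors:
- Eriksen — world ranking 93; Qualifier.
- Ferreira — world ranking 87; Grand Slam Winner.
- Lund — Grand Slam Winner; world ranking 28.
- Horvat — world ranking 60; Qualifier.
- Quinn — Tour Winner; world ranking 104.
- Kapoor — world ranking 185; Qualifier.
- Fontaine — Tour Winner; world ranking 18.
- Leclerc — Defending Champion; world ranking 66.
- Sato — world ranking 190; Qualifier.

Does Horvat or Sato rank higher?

Horvat

By status category: Leclerc (Defending Champion); then Lund and Ferreira (Grand Slam Winner); then Fontaine and Quinn (Tour Winner); then Horvat, Eriksen, Kapoor and Sato (Qualifier).
Among Lund and Ferreira, by world ranking (lower first): Lund (28) before Ferreira (87).
Among Fontaine and Quinn, by world ranking (lower first): Fontaine (18) before Quinn (104).
Among Horvat, Eriksen, Kapoor and Sato, by world ranking (lower first): Horvat (60) before Eriksen (93) before Kapoor (185) before Sato (190).
So Horvat takes precedence.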